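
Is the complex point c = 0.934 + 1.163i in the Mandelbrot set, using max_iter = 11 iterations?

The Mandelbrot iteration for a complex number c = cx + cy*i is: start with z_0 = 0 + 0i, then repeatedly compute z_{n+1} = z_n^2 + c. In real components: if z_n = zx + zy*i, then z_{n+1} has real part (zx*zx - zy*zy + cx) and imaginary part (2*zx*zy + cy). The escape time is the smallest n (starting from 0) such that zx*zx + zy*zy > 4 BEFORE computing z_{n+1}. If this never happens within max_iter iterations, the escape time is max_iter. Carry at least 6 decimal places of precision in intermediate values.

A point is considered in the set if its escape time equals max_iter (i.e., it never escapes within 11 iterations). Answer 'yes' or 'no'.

z_0 = 0 + 0i, c = 0.9340 + 1.1630i
Iter 1: z = 0.9340 + 1.1630i, |z|^2 = 2.2249
Iter 2: z = 0.4538 + 3.3355i, |z|^2 = 11.3314
Escaped at iteration 2

Answer: no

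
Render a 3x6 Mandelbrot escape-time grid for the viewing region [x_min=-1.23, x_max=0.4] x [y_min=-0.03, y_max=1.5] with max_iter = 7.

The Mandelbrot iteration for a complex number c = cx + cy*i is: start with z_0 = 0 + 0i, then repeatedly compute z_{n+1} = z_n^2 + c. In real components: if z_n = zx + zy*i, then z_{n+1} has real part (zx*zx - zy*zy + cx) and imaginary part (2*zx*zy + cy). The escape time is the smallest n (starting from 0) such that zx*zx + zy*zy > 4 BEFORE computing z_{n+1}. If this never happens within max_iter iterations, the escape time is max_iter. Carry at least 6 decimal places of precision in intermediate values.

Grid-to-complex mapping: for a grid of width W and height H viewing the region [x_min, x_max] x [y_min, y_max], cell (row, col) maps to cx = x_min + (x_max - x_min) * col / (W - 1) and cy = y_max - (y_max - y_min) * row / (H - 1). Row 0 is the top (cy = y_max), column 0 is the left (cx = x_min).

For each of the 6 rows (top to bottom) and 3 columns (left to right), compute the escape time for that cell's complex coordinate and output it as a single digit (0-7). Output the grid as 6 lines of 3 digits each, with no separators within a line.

Answer: 222
232
353
377
777
777

Derivation:
(row=0, col=0): c = -1.2300 + 1.5000i → escape time 2
(row=0, col=1): c = -0.4150 + 1.5000i → escape time 2
(row=0, col=2): c = 0.4000 + 1.5000i → escape time 2
(row=1, col=0): c = -1.2300 + 1.1940i → escape time 2
(row=1, col=1): c = -0.4150 + 1.1940i → escape time 3
(row=1, col=2): c = 0.4000 + 1.1940i → escape time 2
(row=2, col=0): c = -1.2300 + 0.8880i → escape time 3
(row=2, col=1): c = -0.4150 + 0.8880i → escape time 5
(row=2, col=2): c = 0.4000 + 0.8880i → escape time 3
(row=3, col=0): c = -1.2300 + 0.5820i → escape time 3
(row=3, col=1): c = -0.4150 + 0.5820i → escape time 7
(row=3, col=2): c = 0.4000 + 0.5820i → escape time 7
(row=4, col=0): c = -1.2300 + 0.2760i → escape time 7
(row=4, col=1): c = -0.4150 + 0.2760i → escape time 7
(row=4, col=2): c = 0.4000 + 0.2760i → escape time 7
(row=5, col=0): c = -1.2300 + -0.0300i → escape time 7
(row=5, col=1): c = -0.4150 + -0.0300i → escape time 7
(row=5, col=2): c = 0.4000 + -0.0300i → escape time 7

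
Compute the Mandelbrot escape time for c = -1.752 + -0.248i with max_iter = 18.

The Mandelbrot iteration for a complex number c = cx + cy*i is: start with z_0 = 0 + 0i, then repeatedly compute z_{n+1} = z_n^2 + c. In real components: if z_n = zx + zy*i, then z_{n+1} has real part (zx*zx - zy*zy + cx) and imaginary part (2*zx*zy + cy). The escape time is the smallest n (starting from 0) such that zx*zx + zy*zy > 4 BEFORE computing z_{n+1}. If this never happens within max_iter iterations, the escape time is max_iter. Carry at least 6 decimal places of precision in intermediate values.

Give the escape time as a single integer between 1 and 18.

Answer: 4

Derivation:
z_0 = 0 + 0i, c = -1.7520 + -0.2480i
Iter 1: z = -1.7520 + -0.2480i, |z|^2 = 3.1310
Iter 2: z = 1.2560 + 0.6210i, |z|^2 = 1.9632
Iter 3: z = -0.5601 + 1.3119i, |z|^2 = 2.0349
Iter 4: z = -3.1595 + -1.7176i, |z|^2 = 12.9324
Escaped at iteration 4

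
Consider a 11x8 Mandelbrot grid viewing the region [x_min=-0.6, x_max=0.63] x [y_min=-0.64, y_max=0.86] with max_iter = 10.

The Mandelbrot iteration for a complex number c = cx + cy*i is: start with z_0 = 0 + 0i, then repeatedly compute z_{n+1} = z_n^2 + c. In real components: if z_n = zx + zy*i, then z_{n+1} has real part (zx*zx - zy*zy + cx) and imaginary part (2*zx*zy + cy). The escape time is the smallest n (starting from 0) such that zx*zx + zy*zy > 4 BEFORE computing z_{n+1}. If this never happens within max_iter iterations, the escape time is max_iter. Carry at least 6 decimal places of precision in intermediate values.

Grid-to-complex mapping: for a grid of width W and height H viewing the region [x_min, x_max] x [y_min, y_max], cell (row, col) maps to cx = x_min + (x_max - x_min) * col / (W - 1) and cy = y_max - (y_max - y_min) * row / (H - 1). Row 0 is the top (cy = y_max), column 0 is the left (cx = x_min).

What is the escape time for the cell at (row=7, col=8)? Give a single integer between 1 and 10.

Answer: 8

Derivation:
z_0 = 0 + 0i, c = 0.3840 + -0.6400i
Iter 1: z = 0.3840 + -0.6400i, |z|^2 = 0.5571
Iter 2: z = 0.1219 + -1.1315i, |z|^2 = 1.2952
Iter 3: z = -0.8815 + -0.9158i, |z|^2 = 1.6156
Iter 4: z = 0.3224 + 0.9745i, |z|^2 = 1.0535
Iter 5: z = -0.4617 + -0.0117i, |z|^2 = 0.2133
Iter 6: z = 0.5970 + -0.6292i, |z|^2 = 0.7523
Iter 7: z = 0.3445 + -1.3913i, |z|^2 = 2.0543
Iter 8: z = -1.4330 + -1.5985i, |z|^2 = 4.6088
Escaped at iteration 8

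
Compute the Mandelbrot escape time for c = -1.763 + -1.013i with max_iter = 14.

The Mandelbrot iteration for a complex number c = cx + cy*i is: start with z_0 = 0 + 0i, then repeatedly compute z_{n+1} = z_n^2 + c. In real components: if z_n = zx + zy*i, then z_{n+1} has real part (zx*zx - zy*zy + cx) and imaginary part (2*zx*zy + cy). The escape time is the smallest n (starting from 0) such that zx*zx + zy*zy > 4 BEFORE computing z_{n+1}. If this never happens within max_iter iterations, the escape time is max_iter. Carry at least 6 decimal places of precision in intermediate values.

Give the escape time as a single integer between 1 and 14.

Answer: 1

Derivation:
z_0 = 0 + 0i, c = -1.7630 + -1.0130i
Iter 1: z = -1.7630 + -1.0130i, |z|^2 = 4.1343
Escaped at iteration 1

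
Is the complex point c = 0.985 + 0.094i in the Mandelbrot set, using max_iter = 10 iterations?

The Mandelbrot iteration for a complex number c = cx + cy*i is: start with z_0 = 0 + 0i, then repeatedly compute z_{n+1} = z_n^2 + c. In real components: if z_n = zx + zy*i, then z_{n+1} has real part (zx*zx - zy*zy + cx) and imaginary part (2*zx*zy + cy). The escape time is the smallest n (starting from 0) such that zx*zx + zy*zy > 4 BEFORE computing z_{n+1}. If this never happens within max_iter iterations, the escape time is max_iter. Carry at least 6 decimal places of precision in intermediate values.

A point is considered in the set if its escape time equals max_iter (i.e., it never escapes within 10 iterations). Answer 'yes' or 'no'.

z_0 = 0 + 0i, c = 0.9850 + 0.0940i
Iter 1: z = 0.9850 + 0.0940i, |z|^2 = 0.9791
Iter 2: z = 1.9464 + 0.2792i, |z|^2 = 3.8664
Iter 3: z = 4.6955 + 1.1808i, |z|^2 = 23.4419
Escaped at iteration 3

Answer: no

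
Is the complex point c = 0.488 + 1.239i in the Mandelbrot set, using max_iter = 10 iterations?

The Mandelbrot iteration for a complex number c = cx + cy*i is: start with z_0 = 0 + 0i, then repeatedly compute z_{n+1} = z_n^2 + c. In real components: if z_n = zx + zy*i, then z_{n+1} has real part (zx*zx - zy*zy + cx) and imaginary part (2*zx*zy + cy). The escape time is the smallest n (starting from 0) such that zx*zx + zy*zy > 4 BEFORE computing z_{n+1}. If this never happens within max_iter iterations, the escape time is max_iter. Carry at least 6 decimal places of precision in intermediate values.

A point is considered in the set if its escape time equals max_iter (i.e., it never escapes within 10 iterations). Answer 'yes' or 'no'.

Answer: no

Derivation:
z_0 = 0 + 0i, c = 0.4880 + 1.2390i
Iter 1: z = 0.4880 + 1.2390i, |z|^2 = 1.7733
Iter 2: z = -0.8090 + 2.4483i, |z|^2 = 6.6484
Escaped at iteration 2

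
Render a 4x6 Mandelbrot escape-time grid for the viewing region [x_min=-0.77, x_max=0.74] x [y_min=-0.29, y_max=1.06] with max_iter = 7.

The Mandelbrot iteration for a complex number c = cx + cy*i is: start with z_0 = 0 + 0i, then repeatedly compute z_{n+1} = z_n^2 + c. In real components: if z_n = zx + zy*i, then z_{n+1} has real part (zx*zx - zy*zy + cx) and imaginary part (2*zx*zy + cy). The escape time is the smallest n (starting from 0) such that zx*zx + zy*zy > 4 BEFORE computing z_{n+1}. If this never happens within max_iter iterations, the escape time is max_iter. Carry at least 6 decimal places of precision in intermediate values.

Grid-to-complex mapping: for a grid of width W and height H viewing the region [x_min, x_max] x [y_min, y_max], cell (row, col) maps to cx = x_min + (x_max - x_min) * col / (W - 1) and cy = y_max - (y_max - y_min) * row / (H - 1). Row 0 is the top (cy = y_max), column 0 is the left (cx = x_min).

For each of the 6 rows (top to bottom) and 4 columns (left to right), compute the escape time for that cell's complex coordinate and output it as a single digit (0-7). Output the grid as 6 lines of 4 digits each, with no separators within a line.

(row=0, col=0): c = -0.7700 + 1.0600i → escape time 3
(row=0, col=1): c = -0.2667 + 1.0600i → escape time 5
(row=0, col=2): c = 0.2367 + 1.0600i → escape time 3
(row=0, col=3): c = 0.7400 + 1.0600i → escape time 2
(row=1, col=0): c = -0.7700 + 0.7900i → escape time 4
(row=1, col=1): c = -0.2667 + 0.7900i → escape time 7
(row=1, col=2): c = 0.2367 + 0.7900i → escape time 5
(row=1, col=3): c = 0.7400 + 0.7900i → escape time 2
(row=2, col=0): c = -0.7700 + 0.5200i → escape time 6
(row=2, col=1): c = -0.2667 + 0.5200i → escape time 7
(row=2, col=2): c = 0.2367 + 0.5200i → escape time 7
(row=2, col=3): c = 0.7400 + 0.5200i → escape time 3
(row=3, col=0): c = -0.7700 + 0.2500i → escape time 7
(row=3, col=1): c = -0.2667 + 0.2500i → escape time 7
(row=3, col=2): c = 0.2367 + 0.2500i → escape time 7
(row=3, col=3): c = 0.7400 + 0.2500i → escape time 3
(row=4, col=0): c = -0.7700 + -0.0200i → escape time 7
(row=4, col=1): c = -0.2667 + -0.0200i → escape time 7
(row=4, col=2): c = 0.2367 + -0.0200i → escape time 7
(row=4, col=3): c = 0.7400 + -0.0200i → escape time 3
(row=5, col=0): c = -0.7700 + -0.2900i → escape time 7
(row=5, col=1): c = -0.2667 + -0.2900i → escape time 7
(row=5, col=2): c = 0.2367 + -0.2900i → escape time 7
(row=5, col=3): c = 0.7400 + -0.2900i → escape time 3

Answer: 3532
4752
6773
7773
7773
7773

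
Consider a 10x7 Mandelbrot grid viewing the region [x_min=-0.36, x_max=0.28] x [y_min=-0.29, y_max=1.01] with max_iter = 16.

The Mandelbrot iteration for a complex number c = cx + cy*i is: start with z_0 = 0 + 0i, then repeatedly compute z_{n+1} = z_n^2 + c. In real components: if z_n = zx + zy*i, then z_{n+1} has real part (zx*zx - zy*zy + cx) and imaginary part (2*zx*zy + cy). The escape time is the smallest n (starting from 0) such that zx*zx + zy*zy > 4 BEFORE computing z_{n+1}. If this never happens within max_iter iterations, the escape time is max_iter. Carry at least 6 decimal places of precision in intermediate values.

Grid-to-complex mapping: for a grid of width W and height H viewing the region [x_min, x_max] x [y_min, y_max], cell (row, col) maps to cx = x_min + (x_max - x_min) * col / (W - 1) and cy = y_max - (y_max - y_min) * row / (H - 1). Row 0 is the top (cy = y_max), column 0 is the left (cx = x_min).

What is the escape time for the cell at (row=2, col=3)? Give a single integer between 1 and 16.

Answer: 16

Derivation:
z_0 = 0 + 0i, c = -0.1467 + 0.5767i
Iter 1: z = -0.1467 + 0.5767i, |z|^2 = 0.3541
Iter 2: z = -0.4577 + 0.4075i, |z|^2 = 0.3756
Iter 3: z = -0.1032 + 0.2036i, |z|^2 = 0.0521
Iter 4: z = -0.1775 + 0.5346i, |z|^2 = 0.3173
Iter 5: z = -0.4010 + 0.3869i, |z|^2 = 0.3105
Iter 6: z = -0.1356 + 0.2664i, |z|^2 = 0.0893
Iter 7: z = -0.1992 + 0.5044i, |z|^2 = 0.2942
Iter 8: z = -0.3614 + 0.3757i, |z|^2 = 0.2717
Iter 9: z = -0.1572 + 0.3051i, |z|^2 = 0.1178
Iter 10: z = -0.2151 + 0.4808i, |z|^2 = 0.2774
Iter 11: z = -0.3315 + 0.3699i, |z|^2 = 0.2467
Iter 12: z = -0.1735 + 0.3314i, |z|^2 = 0.1399
Iter 13: z = -0.2264 + 0.4616i, |z|^2 = 0.2644
Iter 14: z = -0.3085 + 0.3677i, |z|^2 = 0.2304
Iter 15: z = -0.1866 + 0.3498i, |z|^2 = 0.1572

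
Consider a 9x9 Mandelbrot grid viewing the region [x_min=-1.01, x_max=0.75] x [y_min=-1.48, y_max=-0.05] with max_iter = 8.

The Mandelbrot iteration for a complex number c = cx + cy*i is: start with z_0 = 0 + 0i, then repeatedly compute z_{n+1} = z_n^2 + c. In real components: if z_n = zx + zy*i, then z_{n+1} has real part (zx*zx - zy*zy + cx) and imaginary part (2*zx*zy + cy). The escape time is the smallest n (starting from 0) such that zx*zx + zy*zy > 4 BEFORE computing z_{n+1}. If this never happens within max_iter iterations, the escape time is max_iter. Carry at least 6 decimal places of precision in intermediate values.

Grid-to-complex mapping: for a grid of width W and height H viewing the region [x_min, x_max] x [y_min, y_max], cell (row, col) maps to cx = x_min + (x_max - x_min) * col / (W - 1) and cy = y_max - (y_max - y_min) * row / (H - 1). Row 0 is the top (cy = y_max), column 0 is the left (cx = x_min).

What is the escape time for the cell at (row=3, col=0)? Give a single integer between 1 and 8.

Answer: 5

Derivation:
z_0 = 0 + 0i, c = -1.0100 + -0.5863i
Iter 1: z = -1.0100 + -0.5863i, |z|^2 = 1.3638
Iter 2: z = -0.3336 + 0.5980i, |z|^2 = 0.4689
Iter 3: z = -1.2563 + -0.9852i, |z|^2 = 2.5489
Iter 4: z = -0.4024 + 1.8892i, |z|^2 = 3.7308
Iter 5: z = -4.4170 + -2.1065i, |z|^2 = 23.9476
Escaped at iteration 5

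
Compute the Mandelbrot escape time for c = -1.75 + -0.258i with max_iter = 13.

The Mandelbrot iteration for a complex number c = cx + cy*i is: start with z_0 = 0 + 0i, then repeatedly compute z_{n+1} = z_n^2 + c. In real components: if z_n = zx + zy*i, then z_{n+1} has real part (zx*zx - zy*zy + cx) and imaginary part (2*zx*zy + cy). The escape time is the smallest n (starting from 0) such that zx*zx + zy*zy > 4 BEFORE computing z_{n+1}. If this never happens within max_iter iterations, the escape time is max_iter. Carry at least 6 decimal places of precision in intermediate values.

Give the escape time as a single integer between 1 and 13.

z_0 = 0 + 0i, c = -1.7500 + -0.2580i
Iter 1: z = -1.7500 + -0.2580i, |z|^2 = 3.1291
Iter 2: z = 1.2459 + 0.6450i, |z|^2 = 1.9684
Iter 3: z = -0.6137 + 1.3493i, |z|^2 = 2.1971
Iter 4: z = -3.1939 + -1.9140i, |z|^2 = 13.8644
Escaped at iteration 4

Answer: 4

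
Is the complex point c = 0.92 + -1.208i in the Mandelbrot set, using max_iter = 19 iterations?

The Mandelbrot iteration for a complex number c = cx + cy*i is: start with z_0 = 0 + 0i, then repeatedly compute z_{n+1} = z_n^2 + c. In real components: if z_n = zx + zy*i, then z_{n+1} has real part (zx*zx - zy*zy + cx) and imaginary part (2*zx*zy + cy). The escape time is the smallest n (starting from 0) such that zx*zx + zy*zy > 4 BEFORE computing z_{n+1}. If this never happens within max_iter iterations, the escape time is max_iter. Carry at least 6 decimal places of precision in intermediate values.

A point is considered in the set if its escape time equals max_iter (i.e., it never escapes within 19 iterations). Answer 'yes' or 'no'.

z_0 = 0 + 0i, c = 0.9200 + -1.2080i
Iter 1: z = 0.9200 + -1.2080i, |z|^2 = 2.3057
Iter 2: z = 0.3071 + -3.4307i, |z|^2 = 11.8642
Escaped at iteration 2

Answer: no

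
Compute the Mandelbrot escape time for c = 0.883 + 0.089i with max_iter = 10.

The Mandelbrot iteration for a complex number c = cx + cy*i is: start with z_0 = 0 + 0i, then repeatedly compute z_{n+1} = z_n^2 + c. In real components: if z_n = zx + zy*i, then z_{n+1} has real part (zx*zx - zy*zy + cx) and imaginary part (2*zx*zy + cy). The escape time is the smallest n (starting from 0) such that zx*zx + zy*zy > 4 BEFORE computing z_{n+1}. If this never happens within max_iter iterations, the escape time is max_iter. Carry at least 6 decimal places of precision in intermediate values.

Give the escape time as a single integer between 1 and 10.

Answer: 3

Derivation:
z_0 = 0 + 0i, c = 0.8830 + 0.0890i
Iter 1: z = 0.8830 + 0.0890i, |z|^2 = 0.7876
Iter 2: z = 1.6548 + 0.2462i, |z|^2 = 2.7989
Iter 3: z = 3.5607 + 0.9037i, |z|^2 = 13.4950
Escaped at iteration 3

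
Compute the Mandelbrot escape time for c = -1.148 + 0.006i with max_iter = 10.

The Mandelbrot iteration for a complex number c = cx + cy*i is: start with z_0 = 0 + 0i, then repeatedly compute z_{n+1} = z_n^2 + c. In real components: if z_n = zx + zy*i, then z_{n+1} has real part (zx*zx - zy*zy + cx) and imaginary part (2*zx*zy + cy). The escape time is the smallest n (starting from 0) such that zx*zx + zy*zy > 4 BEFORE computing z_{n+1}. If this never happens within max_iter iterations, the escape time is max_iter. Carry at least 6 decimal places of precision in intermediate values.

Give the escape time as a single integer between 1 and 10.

Answer: 10

Derivation:
z_0 = 0 + 0i, c = -1.1480 + 0.0060i
Iter 1: z = -1.1480 + 0.0060i, |z|^2 = 1.3179
Iter 2: z = 0.1699 + -0.0078i, |z|^2 = 0.0289
Iter 3: z = -1.1192 + 0.0034i, |z|^2 = 1.2526
Iter 4: z = 0.1046 + -0.0015i, |z|^2 = 0.0109
Iter 5: z = -1.1371 + 0.0057i, |z|^2 = 1.2929
Iter 6: z = 0.1449 + -0.0069i, |z|^2 = 0.0210
Iter 7: z = -1.1271 + 0.0040i, |z|^2 = 1.2703
Iter 8: z = 0.1222 + -0.0030i, |z|^2 = 0.0150
Iter 9: z = -1.1331 + 0.0053i, |z|^2 = 1.2839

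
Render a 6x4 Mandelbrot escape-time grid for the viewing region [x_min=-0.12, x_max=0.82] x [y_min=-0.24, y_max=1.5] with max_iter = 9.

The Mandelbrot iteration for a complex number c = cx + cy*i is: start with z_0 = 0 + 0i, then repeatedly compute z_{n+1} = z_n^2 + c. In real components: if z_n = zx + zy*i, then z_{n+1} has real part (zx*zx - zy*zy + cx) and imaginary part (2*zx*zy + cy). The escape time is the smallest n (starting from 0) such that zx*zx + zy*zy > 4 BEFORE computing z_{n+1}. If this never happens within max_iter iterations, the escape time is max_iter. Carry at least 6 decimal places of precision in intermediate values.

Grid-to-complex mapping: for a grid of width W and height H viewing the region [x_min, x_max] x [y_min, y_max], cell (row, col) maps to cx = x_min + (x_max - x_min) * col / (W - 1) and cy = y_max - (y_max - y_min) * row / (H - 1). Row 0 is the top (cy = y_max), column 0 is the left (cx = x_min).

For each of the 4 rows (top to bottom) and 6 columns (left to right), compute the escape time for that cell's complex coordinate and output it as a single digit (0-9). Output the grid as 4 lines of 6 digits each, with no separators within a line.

Answer: 222222
954322
999943
999943

Derivation:
(row=0, col=0): c = -0.1200 + 1.5000i → escape time 2
(row=0, col=1): c = 0.0680 + 1.5000i → escape time 2
(row=0, col=2): c = 0.2560 + 1.5000i → escape time 2
(row=0, col=3): c = 0.4440 + 1.5000i → escape time 2
(row=0, col=4): c = 0.6320 + 1.5000i → escape time 2
(row=0, col=5): c = 0.8200 + 1.5000i → escape time 2
(row=1, col=0): c = -0.1200 + 0.9200i → escape time 9
(row=1, col=1): c = 0.0680 + 0.9200i → escape time 5
(row=1, col=2): c = 0.2560 + 0.9200i → escape time 4
(row=1, col=3): c = 0.4440 + 0.9200i → escape time 3
(row=1, col=4): c = 0.6320 + 0.9200i → escape time 2
(row=1, col=5): c = 0.8200 + 0.9200i → escape time 2
(row=2, col=0): c = -0.1200 + 0.3400i → escape time 9
(row=2, col=1): c = 0.0680 + 0.3400i → escape time 9
(row=2, col=2): c = 0.2560 + 0.3400i → escape time 9
(row=2, col=3): c = 0.4440 + 0.3400i → escape time 9
(row=2, col=4): c = 0.6320 + 0.3400i → escape time 4
(row=2, col=5): c = 0.8200 + 0.3400i → escape time 3
(row=3, col=0): c = -0.1200 + -0.2400i → escape time 9
(row=3, col=1): c = 0.0680 + -0.2400i → escape time 9
(row=3, col=2): c = 0.2560 + -0.2400i → escape time 9
(row=3, col=3): c = 0.4440 + -0.2400i → escape time 9
(row=3, col=4): c = 0.6320 + -0.2400i → escape time 4
(row=3, col=5): c = 0.8200 + -0.2400i → escape time 3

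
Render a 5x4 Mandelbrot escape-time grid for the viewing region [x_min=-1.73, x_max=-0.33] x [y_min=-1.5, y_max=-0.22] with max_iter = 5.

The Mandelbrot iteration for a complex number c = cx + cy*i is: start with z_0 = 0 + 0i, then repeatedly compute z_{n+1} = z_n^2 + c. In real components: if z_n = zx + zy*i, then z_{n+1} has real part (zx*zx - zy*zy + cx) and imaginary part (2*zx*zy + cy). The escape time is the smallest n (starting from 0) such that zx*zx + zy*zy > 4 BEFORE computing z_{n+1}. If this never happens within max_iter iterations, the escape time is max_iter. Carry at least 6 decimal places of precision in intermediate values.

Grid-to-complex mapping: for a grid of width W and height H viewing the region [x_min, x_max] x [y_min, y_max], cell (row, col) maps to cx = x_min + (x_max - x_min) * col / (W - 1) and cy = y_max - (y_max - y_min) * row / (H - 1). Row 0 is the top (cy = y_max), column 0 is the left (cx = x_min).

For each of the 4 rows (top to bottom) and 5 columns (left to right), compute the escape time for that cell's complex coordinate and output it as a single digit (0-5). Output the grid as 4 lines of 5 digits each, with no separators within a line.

(row=0, col=0): c = -1.7300 + -0.2200i → escape time 4
(row=0, col=1): c = -1.3800 + -0.2200i → escape time 5
(row=0, col=2): c = -1.0300 + -0.2200i → escape time 5
(row=0, col=3): c = -0.6800 + -0.2200i → escape time 5
(row=0, col=4): c = -0.3300 + -0.2200i → escape time 5
(row=1, col=0): c = -1.7300 + -0.6467i → escape time 3
(row=1, col=1): c = -1.3800 + -0.6467i → escape time 3
(row=1, col=2): c = -1.0300 + -0.6467i → escape time 4
(row=1, col=3): c = -0.6800 + -0.6467i → escape time 5
(row=1, col=4): c = -0.3300 + -0.6467i → escape time 5
(row=2, col=0): c = -1.7300 + -1.0733i → escape time 1
(row=2, col=1): c = -1.3800 + -1.0733i → escape time 3
(row=2, col=2): c = -1.0300 + -1.0733i → escape time 3
(row=2, col=3): c = -0.6800 + -1.0733i → escape time 3
(row=2, col=4): c = -0.3300 + -1.0733i → escape time 4
(row=3, col=0): c = -1.7300 + -1.5000i → escape time 1
(row=3, col=1): c = -1.3800 + -1.5000i → escape time 1
(row=3, col=2): c = -1.0300 + -1.5000i → escape time 2
(row=3, col=3): c = -0.6800 + -1.5000i → escape time 2
(row=3, col=4): c = -0.3300 + -1.5000i → escape time 2

Answer: 45555
33455
13334
11222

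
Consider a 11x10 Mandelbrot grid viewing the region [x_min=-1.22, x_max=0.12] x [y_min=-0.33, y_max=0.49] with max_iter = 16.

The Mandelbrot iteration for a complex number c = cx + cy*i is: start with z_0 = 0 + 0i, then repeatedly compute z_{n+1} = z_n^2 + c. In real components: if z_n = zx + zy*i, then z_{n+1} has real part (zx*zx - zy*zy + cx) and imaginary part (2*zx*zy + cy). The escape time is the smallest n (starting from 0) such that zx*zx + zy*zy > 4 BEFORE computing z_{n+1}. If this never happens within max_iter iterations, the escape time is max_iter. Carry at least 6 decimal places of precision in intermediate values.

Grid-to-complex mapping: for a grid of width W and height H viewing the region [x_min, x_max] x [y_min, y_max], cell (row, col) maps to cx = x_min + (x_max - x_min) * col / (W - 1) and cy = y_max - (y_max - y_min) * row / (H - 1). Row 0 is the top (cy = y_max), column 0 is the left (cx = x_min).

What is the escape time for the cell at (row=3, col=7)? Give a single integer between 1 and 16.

z_0 = 0 + 0i, c = -0.2820 + 0.2167i
Iter 1: z = -0.2820 + 0.2167i, |z|^2 = 0.1265
Iter 2: z = -0.2494 + 0.0945i, |z|^2 = 0.0711
Iter 3: z = -0.2287 + 0.1695i, |z|^2 = 0.0811
Iter 4: z = -0.2584 + 0.1391i, |z|^2 = 0.0861
Iter 5: z = -0.2346 + 0.1448i, |z|^2 = 0.0760
Iter 6: z = -0.2479 + 0.1488i, |z|^2 = 0.0836
Iter 7: z = -0.2427 + 0.1429i, |z|^2 = 0.0793
Iter 8: z = -0.2435 + 0.1473i, |z|^2 = 0.0810
Iter 9: z = -0.2444 + 0.1449i, |z|^2 = 0.0807
Iter 10: z = -0.2433 + 0.1458i, |z|^2 = 0.0805
Iter 11: z = -0.2441 + 0.1457i, |z|^2 = 0.0808
Iter 12: z = -0.2437 + 0.1455i, |z|^2 = 0.0805
Iter 13: z = -0.2438 + 0.1457i, |z|^2 = 0.0807
Iter 14: z = -0.2438 + 0.1456i, |z|^2 = 0.0806
Iter 15: z = -0.2438 + 0.1457i, |z|^2 = 0.0806

Answer: 16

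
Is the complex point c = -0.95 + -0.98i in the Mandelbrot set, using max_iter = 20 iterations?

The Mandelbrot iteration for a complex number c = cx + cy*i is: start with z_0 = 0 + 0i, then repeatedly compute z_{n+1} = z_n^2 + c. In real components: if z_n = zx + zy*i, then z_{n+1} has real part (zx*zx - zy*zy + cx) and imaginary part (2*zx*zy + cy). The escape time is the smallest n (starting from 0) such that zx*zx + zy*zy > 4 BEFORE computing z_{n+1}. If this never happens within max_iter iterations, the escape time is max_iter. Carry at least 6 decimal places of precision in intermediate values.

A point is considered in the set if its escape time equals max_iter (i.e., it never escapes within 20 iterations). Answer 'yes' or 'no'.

Answer: no

Derivation:
z_0 = 0 + 0i, c = -0.9500 + -0.9800i
Iter 1: z = -0.9500 + -0.9800i, |z|^2 = 1.8629
Iter 2: z = -1.0079 + 0.8820i, |z|^2 = 1.7938
Iter 3: z = -0.7121 + -2.7579i, |z|^2 = 8.1132
Escaped at iteration 3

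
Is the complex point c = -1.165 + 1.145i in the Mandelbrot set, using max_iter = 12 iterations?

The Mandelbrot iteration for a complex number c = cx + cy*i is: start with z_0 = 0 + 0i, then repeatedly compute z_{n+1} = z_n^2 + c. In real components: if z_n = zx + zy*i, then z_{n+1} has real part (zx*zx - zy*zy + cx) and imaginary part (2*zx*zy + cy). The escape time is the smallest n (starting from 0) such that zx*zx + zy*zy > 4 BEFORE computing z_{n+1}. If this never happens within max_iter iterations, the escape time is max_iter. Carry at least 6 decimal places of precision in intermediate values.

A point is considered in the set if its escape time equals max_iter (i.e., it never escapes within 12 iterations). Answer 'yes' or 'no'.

z_0 = 0 + 0i, c = -1.1650 + 1.1450i
Iter 1: z = -1.1650 + 1.1450i, |z|^2 = 2.6683
Iter 2: z = -1.1188 + -1.5229i, |z|^2 = 3.5708
Iter 3: z = -2.2324 + 4.5525i, |z|^2 = 25.7089
Escaped at iteration 3

Answer: no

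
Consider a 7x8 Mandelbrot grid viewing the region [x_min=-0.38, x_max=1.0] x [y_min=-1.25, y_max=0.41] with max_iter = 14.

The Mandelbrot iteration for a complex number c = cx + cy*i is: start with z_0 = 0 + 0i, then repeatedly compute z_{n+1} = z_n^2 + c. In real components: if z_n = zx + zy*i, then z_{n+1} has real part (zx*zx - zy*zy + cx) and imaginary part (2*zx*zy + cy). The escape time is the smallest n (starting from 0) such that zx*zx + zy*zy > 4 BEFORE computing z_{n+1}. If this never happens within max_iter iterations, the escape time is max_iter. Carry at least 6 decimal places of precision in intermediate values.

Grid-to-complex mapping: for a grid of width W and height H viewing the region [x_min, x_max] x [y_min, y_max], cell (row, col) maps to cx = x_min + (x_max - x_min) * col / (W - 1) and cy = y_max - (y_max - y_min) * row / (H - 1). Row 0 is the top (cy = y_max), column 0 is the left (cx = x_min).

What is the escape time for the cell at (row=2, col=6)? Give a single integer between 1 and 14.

Answer: 2

Derivation:
z_0 = 0 + 0i, c = 1.0000 + -0.0643i
Iter 1: z = 1.0000 + -0.0643i, |z|^2 = 1.0041
Iter 2: z = 1.9959 + -0.1929i, |z|^2 = 4.0207
Escaped at iteration 2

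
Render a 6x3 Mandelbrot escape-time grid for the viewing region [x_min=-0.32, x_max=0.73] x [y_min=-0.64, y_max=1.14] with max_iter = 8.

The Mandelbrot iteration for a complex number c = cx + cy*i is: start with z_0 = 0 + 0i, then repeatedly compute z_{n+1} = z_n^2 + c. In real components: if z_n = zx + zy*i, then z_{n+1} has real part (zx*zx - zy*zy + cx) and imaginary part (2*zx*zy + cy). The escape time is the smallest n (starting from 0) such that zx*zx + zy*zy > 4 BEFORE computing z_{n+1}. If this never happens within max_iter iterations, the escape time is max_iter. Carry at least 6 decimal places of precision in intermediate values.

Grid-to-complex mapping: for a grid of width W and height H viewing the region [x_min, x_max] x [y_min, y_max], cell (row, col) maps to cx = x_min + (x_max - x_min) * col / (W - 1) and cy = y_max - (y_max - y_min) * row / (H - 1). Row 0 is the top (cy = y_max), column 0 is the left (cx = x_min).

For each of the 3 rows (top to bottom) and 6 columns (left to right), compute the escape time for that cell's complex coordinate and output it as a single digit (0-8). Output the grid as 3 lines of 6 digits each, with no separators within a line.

(row=0, col=0): c = -0.3200 + 1.1400i → escape time 4
(row=0, col=1): c = -0.1100 + 1.1400i → escape time 5
(row=0, col=2): c = 0.1000 + 1.1400i → escape time 3
(row=0, col=3): c = 0.3100 + 1.1400i → escape time 2
(row=0, col=4): c = 0.5200 + 1.1400i → escape time 2
(row=0, col=5): c = 0.7300 + 1.1400i → escape time 2
(row=1, col=0): c = -0.3200 + 0.2500i → escape time 8
(row=1, col=1): c = -0.1100 + 0.2500i → escape time 8
(row=1, col=2): c = 0.1000 + 0.2500i → escape time 8
(row=1, col=3): c = 0.3100 + 0.2500i → escape time 8
(row=1, col=4): c = 0.5200 + 0.2500i → escape time 5
(row=1, col=5): c = 0.7300 + 0.2500i → escape time 3
(row=2, col=0): c = -0.3200 + -0.6400i → escape time 8
(row=2, col=1): c = -0.1100 + -0.6400i → escape time 8
(row=2, col=2): c = 0.1000 + -0.6400i → escape time 8
(row=2, col=3): c = 0.3100 + -0.6400i → escape time 8
(row=2, col=4): c = 0.5200 + -0.6400i → escape time 4
(row=2, col=5): c = 0.7300 + -0.6400i → escape time 3

Answer: 453222
888853
888843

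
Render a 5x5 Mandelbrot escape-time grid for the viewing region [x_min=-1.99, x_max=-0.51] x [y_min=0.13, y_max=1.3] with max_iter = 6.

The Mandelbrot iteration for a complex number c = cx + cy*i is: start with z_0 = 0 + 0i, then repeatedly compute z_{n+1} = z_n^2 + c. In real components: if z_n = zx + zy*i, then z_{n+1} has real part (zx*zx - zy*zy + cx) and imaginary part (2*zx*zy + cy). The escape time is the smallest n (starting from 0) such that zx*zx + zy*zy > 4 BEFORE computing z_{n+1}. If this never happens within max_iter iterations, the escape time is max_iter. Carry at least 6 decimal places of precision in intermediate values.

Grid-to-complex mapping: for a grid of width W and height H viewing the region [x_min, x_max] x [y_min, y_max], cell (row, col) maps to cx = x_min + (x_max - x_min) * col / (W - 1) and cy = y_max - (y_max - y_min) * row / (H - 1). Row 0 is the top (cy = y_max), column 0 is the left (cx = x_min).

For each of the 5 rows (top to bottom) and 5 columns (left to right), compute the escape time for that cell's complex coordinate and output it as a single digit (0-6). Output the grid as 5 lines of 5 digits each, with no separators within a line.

(row=0, col=0): c = -1.9900 + 1.3000i → escape time 1
(row=0, col=1): c = -1.6200 + 1.3000i → escape time 1
(row=0, col=2): c = -1.2500 + 1.3000i → escape time 2
(row=0, col=3): c = -0.8800 + 1.3000i → escape time 2
(row=0, col=4): c = -0.5100 + 1.3000i → escape time 3
(row=1, col=0): c = -1.9900 + 1.0075i → escape time 1
(row=1, col=1): c = -1.6200 + 1.0075i → escape time 2
(row=1, col=2): c = -1.2500 + 1.0075i → escape time 3
(row=1, col=3): c = -0.8800 + 1.0075i → escape time 3
(row=1, col=4): c = -0.5100 + 1.0075i → escape time 4
(row=2, col=0): c = -1.9900 + 0.7150i → escape time 1
(row=2, col=1): c = -1.6200 + 0.7150i → escape time 3
(row=2, col=2): c = -1.2500 + 0.7150i → escape time 3
(row=2, col=3): c = -0.8800 + 0.7150i → escape time 4
(row=2, col=4): c = -0.5100 + 0.7150i → escape time 6
(row=3, col=0): c = -1.9900 + 0.4225i → escape time 1
(row=3, col=1): c = -1.6200 + 0.4225i → escape time 3
(row=3, col=2): c = -1.2500 + 0.4225i → escape time 6
(row=3, col=3): c = -0.8800 + 0.4225i → escape time 6
(row=3, col=4): c = -0.5100 + 0.4225i → escape time 6
(row=4, col=0): c = -1.9900 + 0.1300i → escape time 3
(row=4, col=1): c = -1.6200 + 0.1300i → escape time 6
(row=4, col=2): c = -1.2500 + 0.1300i → escape time 6
(row=4, col=3): c = -0.8800 + 0.1300i → escape time 6
(row=4, col=4): c = -0.5100 + 0.1300i → escape time 6

Answer: 11223
12334
13346
13666
36666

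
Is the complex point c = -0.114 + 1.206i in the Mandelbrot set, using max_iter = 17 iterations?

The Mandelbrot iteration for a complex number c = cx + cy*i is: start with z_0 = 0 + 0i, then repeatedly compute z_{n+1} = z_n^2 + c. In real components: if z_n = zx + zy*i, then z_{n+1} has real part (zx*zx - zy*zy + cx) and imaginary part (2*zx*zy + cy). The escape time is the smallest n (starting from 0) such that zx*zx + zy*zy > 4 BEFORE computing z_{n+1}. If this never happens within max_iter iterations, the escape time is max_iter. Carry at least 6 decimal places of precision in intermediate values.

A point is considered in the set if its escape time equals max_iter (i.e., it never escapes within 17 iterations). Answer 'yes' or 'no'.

z_0 = 0 + 0i, c = -0.1140 + 1.2060i
Iter 1: z = -0.1140 + 1.2060i, |z|^2 = 1.4674
Iter 2: z = -1.5554 + 0.9310i, |z|^2 = 3.2862
Iter 3: z = 1.4386 + -1.6903i, |z|^2 = 4.9267
Escaped at iteration 3

Answer: no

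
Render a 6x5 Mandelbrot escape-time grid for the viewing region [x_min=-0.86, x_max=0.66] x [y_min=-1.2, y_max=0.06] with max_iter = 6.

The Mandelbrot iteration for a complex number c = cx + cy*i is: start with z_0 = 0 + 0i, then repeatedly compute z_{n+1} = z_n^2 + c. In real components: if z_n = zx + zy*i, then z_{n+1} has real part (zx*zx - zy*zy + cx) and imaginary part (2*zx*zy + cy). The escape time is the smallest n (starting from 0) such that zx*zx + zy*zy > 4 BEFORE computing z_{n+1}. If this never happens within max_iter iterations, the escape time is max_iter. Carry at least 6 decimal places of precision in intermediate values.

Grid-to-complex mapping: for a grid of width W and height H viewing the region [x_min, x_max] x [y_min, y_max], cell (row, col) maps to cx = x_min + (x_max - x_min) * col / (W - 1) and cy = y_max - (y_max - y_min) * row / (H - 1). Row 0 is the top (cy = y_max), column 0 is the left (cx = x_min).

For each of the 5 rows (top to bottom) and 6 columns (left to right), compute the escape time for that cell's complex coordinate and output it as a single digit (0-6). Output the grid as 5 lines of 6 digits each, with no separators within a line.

(row=0, col=0): c = -0.8600 + 0.0600i → escape time 6
(row=0, col=1): c = -0.5560 + 0.0600i → escape time 6
(row=0, col=2): c = -0.2520 + 0.0600i → escape time 6
(row=0, col=3): c = 0.0520 + 0.0600i → escape time 6
(row=0, col=4): c = 0.3560 + 0.0600i → escape time 6
(row=0, col=5): c = 0.6600 + 0.0600i → escape time 4
(row=1, col=0): c = -0.8600 + -0.2550i → escape time 6
(row=1, col=1): c = -0.5560 + -0.2550i → escape time 6
(row=1, col=2): c = -0.2520 + -0.2550i → escape time 6
(row=1, col=3): c = 0.0520 + -0.2550i → escape time 6
(row=1, col=4): c = 0.3560 + -0.2550i → escape time 6
(row=1, col=5): c = 0.6600 + -0.2550i → escape time 3
(row=2, col=0): c = -0.8600 + -0.5700i → escape time 5
(row=2, col=1): c = -0.5560 + -0.5700i → escape time 6
(row=2, col=2): c = -0.2520 + -0.5700i → escape time 6
(row=2, col=3): c = 0.0520 + -0.5700i → escape time 6
(row=2, col=4): c = 0.3560 + -0.5700i → escape time 6
(row=2, col=5): c = 0.6600 + -0.5700i → escape time 3
(row=3, col=0): c = -0.8600 + -0.8850i → escape time 3
(row=3, col=1): c = -0.5560 + -0.8850i → escape time 4
(row=3, col=2): c = -0.2520 + -0.8850i → escape time 6
(row=3, col=3): c = 0.0520 + -0.8850i → escape time 6
(row=3, col=4): c = 0.3560 + -0.8850i → escape time 4
(row=3, col=5): c = 0.6600 + -0.8850i → escape time 2
(row=4, col=0): c = -0.8600 + -1.2000i → escape time 3
(row=4, col=1): c = -0.5560 + -1.2000i → escape time 3
(row=4, col=2): c = -0.2520 + -1.2000i → escape time 3
(row=4, col=3): c = 0.0520 + -1.2000i → escape time 3
(row=4, col=4): c = 0.3560 + -1.2000i → escape time 2
(row=4, col=5): c = 0.6600 + -1.2000i → escape time 2

Answer: 666664
666663
566663
346642
333322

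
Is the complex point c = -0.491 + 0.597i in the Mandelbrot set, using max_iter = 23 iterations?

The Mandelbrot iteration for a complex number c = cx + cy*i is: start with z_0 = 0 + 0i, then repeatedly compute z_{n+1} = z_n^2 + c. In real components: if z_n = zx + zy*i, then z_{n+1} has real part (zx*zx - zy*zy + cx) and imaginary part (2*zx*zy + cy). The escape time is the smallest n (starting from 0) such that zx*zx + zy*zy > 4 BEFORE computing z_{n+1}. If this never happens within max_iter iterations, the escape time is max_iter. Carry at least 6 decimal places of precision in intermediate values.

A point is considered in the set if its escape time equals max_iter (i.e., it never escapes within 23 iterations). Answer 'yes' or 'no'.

z_0 = 0 + 0i, c = -0.4910 + 0.5970i
Iter 1: z = -0.4910 + 0.5970i, |z|^2 = 0.5975
Iter 2: z = -0.6063 + 0.0107i, |z|^2 = 0.3677
Iter 3: z = -0.1235 + 0.5840i, |z|^2 = 0.3563
Iter 4: z = -0.8168 + 0.4528i, |z|^2 = 0.8721
Iter 5: z = -0.0289 + -0.1426i, |z|^2 = 0.0212
Iter 6: z = -0.5105 + 0.6052i, |z|^2 = 0.6269
Iter 7: z = -0.5967 + -0.0210i, |z|^2 = 0.3565
Iter 8: z = -0.1354 + 0.6220i, |z|^2 = 0.4052
Iter 9: z = -0.8596 + 0.4286i, |z|^2 = 0.9225
Iter 10: z = 0.0642 + -0.1398i, |z|^2 = 0.0237
Iter 11: z = -0.5064 + 0.5791i, |z|^2 = 0.5918
Iter 12: z = -0.5698 + 0.0105i, |z|^2 = 0.3248
Iter 13: z = -0.1664 + 0.5850i, |z|^2 = 0.3699
Iter 14: z = -0.8056 + 0.4023i, |z|^2 = 0.8108
Iter 15: z = -0.0039 + -0.0512i, |z|^2 = 0.0026
Iter 16: z = -0.4936 + 0.5974i, |z|^2 = 0.6005
Iter 17: z = -0.6042 + 0.0072i, |z|^2 = 0.3652
Iter 18: z = -0.1259 + 0.5883i, |z|^2 = 0.3619
Iter 19: z = -0.8212 + 0.4488i, |z|^2 = 0.8758
Iter 20: z = -0.0181 + -0.1401i, |z|^2 = 0.0200
Iter 21: z = -0.5103 + 0.6021i, |z|^2 = 0.6229
Iter 22: z = -0.5931 + -0.0175i, |z|^2 = 0.3520
Did not escape in 23 iterations → in set

Answer: yes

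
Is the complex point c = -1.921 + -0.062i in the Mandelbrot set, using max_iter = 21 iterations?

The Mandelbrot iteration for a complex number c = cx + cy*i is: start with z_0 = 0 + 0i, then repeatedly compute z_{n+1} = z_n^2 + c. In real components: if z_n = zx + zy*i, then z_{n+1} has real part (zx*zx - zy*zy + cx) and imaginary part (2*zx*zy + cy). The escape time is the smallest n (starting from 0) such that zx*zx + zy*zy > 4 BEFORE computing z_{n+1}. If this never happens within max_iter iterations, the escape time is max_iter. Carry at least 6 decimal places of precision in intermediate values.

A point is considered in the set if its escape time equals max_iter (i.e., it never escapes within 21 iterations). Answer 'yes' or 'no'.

Answer: no

Derivation:
z_0 = 0 + 0i, c = -1.9210 + -0.0620i
Iter 1: z = -1.9210 + -0.0620i, |z|^2 = 3.6941
Iter 2: z = 1.7654 + 0.1762i, |z|^2 = 3.1477
Iter 3: z = 1.1646 + 0.5601i, |z|^2 = 1.6700
Iter 4: z = -0.8785 + 1.2427i, |z|^2 = 2.3160
Iter 5: z = -2.6934 + -2.2454i, |z|^2 = 12.2961
Escaped at iteration 5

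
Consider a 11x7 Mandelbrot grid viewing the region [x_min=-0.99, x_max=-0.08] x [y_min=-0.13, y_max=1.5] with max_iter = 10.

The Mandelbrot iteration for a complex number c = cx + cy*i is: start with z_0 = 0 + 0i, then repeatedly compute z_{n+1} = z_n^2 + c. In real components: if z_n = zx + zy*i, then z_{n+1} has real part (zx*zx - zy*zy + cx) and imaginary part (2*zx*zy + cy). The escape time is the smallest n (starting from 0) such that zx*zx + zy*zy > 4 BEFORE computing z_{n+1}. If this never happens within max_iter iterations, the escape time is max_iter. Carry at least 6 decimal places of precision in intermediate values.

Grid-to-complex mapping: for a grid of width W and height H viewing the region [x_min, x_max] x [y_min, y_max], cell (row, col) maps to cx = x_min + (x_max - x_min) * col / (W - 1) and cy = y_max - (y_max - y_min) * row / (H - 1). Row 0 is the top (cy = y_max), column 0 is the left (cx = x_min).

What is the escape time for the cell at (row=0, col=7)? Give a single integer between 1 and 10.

Answer: 2

Derivation:
z_0 = 0 + 0i, c = -0.3530 + 1.5000i
Iter 1: z = -0.3530 + 1.5000i, |z|^2 = 2.3746
Iter 2: z = -2.4784 + 0.4410i, |z|^2 = 6.3369
Escaped at iteration 2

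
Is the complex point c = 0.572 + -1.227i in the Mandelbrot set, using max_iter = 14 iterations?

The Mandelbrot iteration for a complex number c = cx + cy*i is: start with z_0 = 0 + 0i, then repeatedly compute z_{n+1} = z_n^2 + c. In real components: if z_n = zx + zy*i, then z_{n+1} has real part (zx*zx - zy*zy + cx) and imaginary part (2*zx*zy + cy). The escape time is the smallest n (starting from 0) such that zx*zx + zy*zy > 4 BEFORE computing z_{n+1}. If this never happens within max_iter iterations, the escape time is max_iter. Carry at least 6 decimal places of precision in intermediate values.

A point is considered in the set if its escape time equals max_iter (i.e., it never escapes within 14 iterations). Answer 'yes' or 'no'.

z_0 = 0 + 0i, c = 0.5720 + -1.2270i
Iter 1: z = 0.5720 + -1.2270i, |z|^2 = 1.8327
Iter 2: z = -0.6063 + -2.6307i, |z|^2 = 7.2882
Escaped at iteration 2

Answer: no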